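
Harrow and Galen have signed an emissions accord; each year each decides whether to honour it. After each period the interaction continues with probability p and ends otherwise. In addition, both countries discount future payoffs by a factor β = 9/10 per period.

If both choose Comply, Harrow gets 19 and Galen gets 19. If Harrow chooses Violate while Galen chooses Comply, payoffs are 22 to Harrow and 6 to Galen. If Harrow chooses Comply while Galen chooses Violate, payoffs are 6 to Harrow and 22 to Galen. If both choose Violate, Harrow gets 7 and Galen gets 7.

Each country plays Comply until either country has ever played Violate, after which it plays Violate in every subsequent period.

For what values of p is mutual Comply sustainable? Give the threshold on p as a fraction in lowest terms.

Expected continuation weight on next period's payoff is β·p = 9/10·p, which plays the role of the discount factor.
Cooperation requires 9/10·p ≥ (22−19)/(22−7) = 1/5, hence p ≥ 2/9.

2/9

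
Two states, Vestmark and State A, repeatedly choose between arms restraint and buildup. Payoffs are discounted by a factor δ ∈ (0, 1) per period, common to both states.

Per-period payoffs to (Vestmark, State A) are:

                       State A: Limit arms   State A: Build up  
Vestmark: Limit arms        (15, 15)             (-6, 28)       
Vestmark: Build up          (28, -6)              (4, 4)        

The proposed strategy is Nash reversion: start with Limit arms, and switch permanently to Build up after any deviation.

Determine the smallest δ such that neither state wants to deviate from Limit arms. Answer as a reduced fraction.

13/24

One-period gain from deviating is 28 − 15 = 13. The loss is 15 − 4 = 11 in every subsequent period, with present value 11·δ/(1−δ).
Deviation is unprofitable when 11·δ/(1−δ) ≥ 13, i.e. δ/(1−δ) ≥ 13/11.
Equivalently δ ≥ 13/(13+11) = 13/24.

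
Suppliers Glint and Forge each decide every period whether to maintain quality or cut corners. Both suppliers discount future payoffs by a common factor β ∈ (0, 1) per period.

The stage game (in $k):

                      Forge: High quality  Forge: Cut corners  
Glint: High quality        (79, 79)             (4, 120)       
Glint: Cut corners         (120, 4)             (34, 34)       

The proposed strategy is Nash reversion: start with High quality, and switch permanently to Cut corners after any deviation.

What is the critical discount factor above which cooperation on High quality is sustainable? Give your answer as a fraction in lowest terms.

79/(1−β) ≥ 120 + 34β/(1−β)
79 ≥ 120 − 86β
β ≥ 41/86.

41/86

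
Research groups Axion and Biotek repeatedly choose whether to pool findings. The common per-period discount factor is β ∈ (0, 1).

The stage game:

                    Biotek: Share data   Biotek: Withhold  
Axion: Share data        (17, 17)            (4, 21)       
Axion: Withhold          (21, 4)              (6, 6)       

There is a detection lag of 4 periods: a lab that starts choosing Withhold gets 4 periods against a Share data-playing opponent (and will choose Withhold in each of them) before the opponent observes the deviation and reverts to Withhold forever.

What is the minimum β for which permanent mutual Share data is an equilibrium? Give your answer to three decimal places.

Deviating for the 4 undetected periods gains 21−17 = 4 per period over cooperation, then loses 17−6 = 11 per period forever once punishment starts.
Gain: 4(1 + β + … + β^3); loss: 11·β^4/(1−β).
No profitable deviation ⇔ 4(1−β^4) ≤ 11·β^4, i.e. β^4 ≥ 4/(4+11) = 4/15.
Hence β ≥ (4/15)^(1/4) ≈ 0.719.

0.719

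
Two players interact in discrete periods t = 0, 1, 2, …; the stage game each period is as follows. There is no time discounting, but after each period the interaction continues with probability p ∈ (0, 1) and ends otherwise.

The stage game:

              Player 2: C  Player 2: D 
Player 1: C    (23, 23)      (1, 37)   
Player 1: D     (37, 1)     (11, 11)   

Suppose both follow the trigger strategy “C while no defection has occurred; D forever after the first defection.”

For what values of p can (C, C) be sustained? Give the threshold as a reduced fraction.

7/13

Expected cooperation value is 23 + p·23 + p²·23 + … = 23/(1−p); deviation gives 37 + p·11/(1−p).
23 ≥ 37(1−p) + 11p ⇒ 26p ≥ 14 ⇒ p ≥ 14/26 = 7/13.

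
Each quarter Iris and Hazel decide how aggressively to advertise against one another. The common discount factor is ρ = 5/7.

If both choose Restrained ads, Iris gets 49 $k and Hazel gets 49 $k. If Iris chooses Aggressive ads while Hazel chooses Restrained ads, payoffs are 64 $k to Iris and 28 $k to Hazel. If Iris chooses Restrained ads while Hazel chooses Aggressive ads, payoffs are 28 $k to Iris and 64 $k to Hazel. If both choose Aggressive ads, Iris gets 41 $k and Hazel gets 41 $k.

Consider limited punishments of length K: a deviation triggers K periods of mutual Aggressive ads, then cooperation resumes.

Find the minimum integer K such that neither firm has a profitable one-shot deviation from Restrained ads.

5

Need Σ_{k=1}^{K} ρ^k ≥ (64−49)/(49−41) = 1.8750 at ρ = 5/7.
At K = 4 the sum is 1.8492 < 1.8750; at K = 5 it is 2.0352 ≥ 1.8750.
So the minimum punishment length is K = 5.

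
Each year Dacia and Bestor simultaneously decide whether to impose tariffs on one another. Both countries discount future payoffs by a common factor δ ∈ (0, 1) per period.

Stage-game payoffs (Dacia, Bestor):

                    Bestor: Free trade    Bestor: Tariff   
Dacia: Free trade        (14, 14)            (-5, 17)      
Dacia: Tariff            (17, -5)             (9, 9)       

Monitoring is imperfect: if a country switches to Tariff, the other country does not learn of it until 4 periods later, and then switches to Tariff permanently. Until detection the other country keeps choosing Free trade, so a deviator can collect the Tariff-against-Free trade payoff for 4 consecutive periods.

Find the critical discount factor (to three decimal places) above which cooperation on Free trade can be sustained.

Deviating for the 4 undetected periods gains 17−14 = 3 per period over cooperation, then loses 14−9 = 5 per period forever once punishment starts.
Gain: 3(1 + δ + … + δ^3); loss: 5·δ^4/(1−δ).
No profitable deviation ⇔ 3(1−δ^4) ≤ 5·δ^4, i.e. δ^4 ≥ 3/(3+5) = 3/8.
Hence δ ≥ (3/8)^(1/4) ≈ 0.783.

0.783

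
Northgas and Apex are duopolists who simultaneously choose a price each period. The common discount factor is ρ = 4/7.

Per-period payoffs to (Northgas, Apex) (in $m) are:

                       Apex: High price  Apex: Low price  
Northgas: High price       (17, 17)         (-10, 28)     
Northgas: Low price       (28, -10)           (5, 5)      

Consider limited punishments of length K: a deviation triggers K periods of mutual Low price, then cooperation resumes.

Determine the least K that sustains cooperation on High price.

3

No profitable deviation requires (17−5)(ρ+…+ρ^K) ≥ 28−17, i.e. ρ+…+ρ^K ≥ 11/12 ≈ 0.9167.
With ρ = 4/7, the partial sums are K=1: 0.5714, K=2: 0.8980, K=3: 1.0845.
K = 3 is the first length at which the sum reaches 0.9167.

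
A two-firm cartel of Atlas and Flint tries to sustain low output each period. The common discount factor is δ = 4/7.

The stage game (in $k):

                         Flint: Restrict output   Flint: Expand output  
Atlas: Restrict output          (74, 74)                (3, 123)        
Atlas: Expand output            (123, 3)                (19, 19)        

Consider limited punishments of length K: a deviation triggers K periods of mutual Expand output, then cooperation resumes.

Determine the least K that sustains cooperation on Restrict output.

2

No profitable deviation requires (74−19)(δ+…+δ^K) ≥ 123−74, i.e. δ+…+δ^K ≥ 49/55 ≈ 0.8909.
With δ = 4/7, the partial sums are K=1: 0.5714, K=2: 0.8980.
K = 2 is the first length at which the sum reaches 0.8909.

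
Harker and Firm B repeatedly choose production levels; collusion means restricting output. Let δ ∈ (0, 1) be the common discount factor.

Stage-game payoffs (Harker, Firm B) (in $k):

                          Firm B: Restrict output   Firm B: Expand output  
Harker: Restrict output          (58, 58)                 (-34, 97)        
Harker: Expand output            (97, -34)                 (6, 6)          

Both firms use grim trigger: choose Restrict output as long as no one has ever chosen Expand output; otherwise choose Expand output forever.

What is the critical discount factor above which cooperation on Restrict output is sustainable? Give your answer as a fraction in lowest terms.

58/(1−δ) ≥ 97 + 6δ/(1−δ)
58 ≥ 97 − 91δ
δ ≥ 39/91 = 3/7.

3/7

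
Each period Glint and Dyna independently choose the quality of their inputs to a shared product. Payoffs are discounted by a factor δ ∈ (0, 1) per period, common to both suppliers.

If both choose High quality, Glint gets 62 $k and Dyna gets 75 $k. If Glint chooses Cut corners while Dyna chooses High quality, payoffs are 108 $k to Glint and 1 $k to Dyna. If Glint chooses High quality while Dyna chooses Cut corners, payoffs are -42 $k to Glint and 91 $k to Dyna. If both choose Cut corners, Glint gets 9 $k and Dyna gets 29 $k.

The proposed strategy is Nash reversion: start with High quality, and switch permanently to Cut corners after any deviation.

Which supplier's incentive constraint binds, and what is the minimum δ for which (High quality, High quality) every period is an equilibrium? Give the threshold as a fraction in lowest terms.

Glint; δ ≥ 46/99

Glint: cooperation gives 62 each period; deviation gives 108 once then 9 forever.
  62/(1−δ) ≥ 108 + 9δ/(1−δ) ⇒ δ ≥ 46/99.
Dyna: cooperation gives 75 each period; deviation gives 91 once then 29 forever.
  δ ≥ 16/62 = 8/31.
Both must hold, so the binding constraint is Glint's: δ ≥ 46/99.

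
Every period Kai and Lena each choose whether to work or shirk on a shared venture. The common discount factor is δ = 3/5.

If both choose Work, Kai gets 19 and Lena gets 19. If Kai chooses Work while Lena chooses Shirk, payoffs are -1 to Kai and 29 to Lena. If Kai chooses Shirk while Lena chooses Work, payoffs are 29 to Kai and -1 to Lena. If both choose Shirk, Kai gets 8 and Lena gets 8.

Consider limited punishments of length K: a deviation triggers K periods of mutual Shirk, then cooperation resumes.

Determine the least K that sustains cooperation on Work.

2

No profitable deviation requires (19−8)(δ+…+δ^K) ≥ 29−19, i.e. δ+…+δ^K ≥ 10/11 ≈ 0.9091.
With δ = 3/5, the partial sums are K=1: 0.6000, K=2: 0.9600.
K = 2 is the first length at which the sum reaches 0.9091.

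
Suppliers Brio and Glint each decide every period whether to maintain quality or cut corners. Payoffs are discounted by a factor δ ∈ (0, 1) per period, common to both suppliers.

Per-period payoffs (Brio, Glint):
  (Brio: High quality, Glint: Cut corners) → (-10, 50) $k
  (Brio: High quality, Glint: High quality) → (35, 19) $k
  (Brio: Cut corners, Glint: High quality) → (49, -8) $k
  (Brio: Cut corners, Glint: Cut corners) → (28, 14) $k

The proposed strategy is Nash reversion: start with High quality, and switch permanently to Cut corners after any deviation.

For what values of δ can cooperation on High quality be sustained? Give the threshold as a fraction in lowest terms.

Brio: cooperation gives 35 each period; deviation gives 49 once then 28 forever.
  35/(1−δ) ≥ 49 + 28δ/(1−δ) ⇒ δ ≥ 14/21 = 2/3.
Glint: cooperation gives 19 each period; deviation gives 50 once then 14 forever.
  δ ≥ 31/36.
Both must hold, so the binding constraint is Glint's: δ ≥ 31/36.

31/36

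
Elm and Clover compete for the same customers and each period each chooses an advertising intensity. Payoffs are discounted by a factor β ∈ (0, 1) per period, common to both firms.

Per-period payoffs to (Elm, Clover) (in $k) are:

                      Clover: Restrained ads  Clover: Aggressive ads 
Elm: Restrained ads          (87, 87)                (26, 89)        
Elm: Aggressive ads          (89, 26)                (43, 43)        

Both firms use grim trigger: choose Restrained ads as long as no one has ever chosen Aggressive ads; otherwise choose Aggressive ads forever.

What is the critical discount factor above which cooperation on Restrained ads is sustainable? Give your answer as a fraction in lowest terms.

One-period gain from deviating is 89 − 87 = 2. The loss is 87 − 43 = 44 in every subsequent period, with present value 44·β/(1−β).
Deviation is unprofitable when 44·β/(1−β) ≥ 2, i.e. β/(1−β) ≥ 1/22.
Equivalently β ≥ 2/(2+44) = 1/23.

1/23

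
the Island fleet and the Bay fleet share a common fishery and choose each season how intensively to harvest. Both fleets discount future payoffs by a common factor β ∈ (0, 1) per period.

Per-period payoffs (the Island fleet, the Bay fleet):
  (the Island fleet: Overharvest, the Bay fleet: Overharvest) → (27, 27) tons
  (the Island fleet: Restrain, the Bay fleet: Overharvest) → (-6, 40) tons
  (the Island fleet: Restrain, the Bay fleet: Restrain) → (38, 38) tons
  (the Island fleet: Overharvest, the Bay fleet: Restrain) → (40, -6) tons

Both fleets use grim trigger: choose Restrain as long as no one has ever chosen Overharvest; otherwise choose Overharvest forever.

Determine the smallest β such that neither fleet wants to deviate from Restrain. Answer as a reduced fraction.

2/13

One-period gain from deviating is 40 − 38 = 2. The loss is 38 − 27 = 11 in every subsequent period, with present value 11·β/(1−β).
Deviation is unprofitable when 11·β/(1−β) ≥ 2, i.e. β/(1−β) ≥ 2/11.
Equivalently β ≥ 2/(2+11) = 2/13.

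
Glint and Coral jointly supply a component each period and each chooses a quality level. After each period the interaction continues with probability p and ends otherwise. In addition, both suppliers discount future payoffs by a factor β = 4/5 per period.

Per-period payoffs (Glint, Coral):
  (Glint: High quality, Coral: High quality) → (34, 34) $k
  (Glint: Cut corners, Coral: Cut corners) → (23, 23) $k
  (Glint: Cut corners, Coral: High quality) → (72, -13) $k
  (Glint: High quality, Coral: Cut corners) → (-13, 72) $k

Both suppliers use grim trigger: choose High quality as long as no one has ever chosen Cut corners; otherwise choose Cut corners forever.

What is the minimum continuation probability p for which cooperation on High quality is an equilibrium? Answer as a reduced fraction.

Expected continuation weight on next period's payoff is β·p = 4/5·p, which plays the role of the discount factor.
Cooperation requires 4/5·p ≥ (72−34)/(72−23) = 38/49, hence p ≥ 95/98.

95/98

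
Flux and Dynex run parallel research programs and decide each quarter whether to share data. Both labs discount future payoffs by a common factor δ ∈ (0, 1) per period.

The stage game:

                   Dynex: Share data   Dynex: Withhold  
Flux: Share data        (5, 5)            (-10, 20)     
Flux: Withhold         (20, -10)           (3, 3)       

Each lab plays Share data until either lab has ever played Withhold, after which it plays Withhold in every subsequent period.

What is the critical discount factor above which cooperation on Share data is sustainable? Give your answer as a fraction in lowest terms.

5/(1−δ) ≥ 20 + 3δ/(1−δ)
5 ≥ 20 − 17δ
δ ≥ 15/17.

15/17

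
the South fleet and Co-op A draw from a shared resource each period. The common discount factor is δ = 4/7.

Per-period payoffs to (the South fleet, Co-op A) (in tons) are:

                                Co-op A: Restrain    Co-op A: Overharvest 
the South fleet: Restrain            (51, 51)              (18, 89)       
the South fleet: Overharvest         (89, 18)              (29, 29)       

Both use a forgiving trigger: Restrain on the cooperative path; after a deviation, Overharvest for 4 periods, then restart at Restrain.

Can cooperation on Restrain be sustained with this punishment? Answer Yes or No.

No

Comparing payoff streams over the 5 periods until play realigns: cooperate → 51(1+δ+…+δ^4); deviate → 89 + 29(δ+…+δ^4).
Cooperation is sustained iff (51−29)(δ+…+δ^4) ≥ 89−51.
δ+…+δ^4 = 4/7·(1−(4/7)^4)/(1−4/7) = 1.1912, and (89−51)/(51−29) = 1.7273.
1.1912 < 1.7273, so cooperation is not sustainable.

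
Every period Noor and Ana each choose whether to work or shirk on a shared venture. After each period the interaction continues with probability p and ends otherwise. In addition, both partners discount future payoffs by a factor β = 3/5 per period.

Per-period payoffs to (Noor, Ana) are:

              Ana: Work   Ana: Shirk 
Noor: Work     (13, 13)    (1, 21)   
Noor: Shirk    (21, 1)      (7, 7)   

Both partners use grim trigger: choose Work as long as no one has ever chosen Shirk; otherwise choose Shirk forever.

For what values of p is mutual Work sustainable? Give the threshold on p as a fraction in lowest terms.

20/21

With continuation probability p and discount β, the effective per-period discount factor is βp.
Grim-trigger IC: βp ≥ (21−13)/(21−7) = 4/7.
So p ≥ (4/7)/(3/5) = 20/21.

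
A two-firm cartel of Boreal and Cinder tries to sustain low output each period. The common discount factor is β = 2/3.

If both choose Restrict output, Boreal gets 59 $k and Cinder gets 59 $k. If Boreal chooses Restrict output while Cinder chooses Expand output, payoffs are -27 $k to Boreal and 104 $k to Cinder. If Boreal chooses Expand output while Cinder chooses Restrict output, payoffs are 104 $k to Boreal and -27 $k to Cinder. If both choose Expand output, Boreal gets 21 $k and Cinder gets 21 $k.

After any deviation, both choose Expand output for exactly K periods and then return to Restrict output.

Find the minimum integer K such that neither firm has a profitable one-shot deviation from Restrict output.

Need Σ_{k=1}^{K} β^k ≥ (104−59)/(59−21) = 1.1842 at β = 2/3.
At K = 2 the sum is 1.1111 < 1.1842; at K = 3 it is 1.4074 ≥ 1.1842.
So the minimum punishment length is K = 3.

3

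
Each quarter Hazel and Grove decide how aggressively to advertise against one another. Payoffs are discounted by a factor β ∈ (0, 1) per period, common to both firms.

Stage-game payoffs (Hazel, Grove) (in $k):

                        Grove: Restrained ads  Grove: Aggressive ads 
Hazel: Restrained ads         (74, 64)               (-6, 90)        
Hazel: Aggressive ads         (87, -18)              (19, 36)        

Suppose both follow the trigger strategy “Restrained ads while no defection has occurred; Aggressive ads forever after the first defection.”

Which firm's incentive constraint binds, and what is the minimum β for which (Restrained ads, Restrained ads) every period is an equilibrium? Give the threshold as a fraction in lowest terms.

Grove; β ≥ 13/27

For Hazel: deviation gain 87−74 = 13, per-period punishment loss 74−19 = 55. IC gives β ≥ 13/68.
For Grove: gain 26, loss 28 per period, so β ≥ 26/54 = 13/27.
The tighter constraint is Grove's, so cooperation needs β ≥ 13/27.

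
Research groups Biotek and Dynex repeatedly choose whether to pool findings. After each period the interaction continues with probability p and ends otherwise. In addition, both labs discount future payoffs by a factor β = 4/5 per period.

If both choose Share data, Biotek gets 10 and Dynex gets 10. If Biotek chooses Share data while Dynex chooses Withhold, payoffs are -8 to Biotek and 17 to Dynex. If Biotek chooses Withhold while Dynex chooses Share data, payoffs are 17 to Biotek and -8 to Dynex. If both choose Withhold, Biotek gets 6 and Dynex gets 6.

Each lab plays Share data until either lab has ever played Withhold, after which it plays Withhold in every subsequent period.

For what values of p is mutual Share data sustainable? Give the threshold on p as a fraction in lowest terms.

35/44

Expected continuation weight on next period's payoff is β·p = 4/5·p, which plays the role of the discount factor.
Cooperation requires 4/5·p ≥ (17−10)/(17−6) = 7/11, hence p ≥ 35/44.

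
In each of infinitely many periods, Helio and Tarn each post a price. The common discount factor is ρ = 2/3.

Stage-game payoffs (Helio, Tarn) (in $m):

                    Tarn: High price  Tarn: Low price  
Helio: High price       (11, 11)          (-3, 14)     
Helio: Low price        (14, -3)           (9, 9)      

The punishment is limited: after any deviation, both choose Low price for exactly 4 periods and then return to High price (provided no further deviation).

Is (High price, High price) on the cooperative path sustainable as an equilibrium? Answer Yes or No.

A one-shot deviation gives 14 now, then 9 for 4 periods, then back to 11.
Gain from deviating: (14−11) today; loss: (11−9) in each of the next 4 periods.
No-deviation condition: (11−9)(ρ+…+ρ^4) ≥ 14−11, i.e. ρ+…+ρ^4 ≥ 3/2.
At ρ = 2/3: ρ+…+ρ^4 = 1.6049 ≥ 1.5000.
So cooperation is sustainable.

Yes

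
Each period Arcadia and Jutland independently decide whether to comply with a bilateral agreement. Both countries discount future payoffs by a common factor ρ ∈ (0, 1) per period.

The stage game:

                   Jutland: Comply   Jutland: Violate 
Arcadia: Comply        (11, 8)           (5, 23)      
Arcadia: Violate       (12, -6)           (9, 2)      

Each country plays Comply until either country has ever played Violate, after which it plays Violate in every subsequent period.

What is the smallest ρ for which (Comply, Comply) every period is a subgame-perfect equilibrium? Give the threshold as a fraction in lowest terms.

Arcadia: cooperation gives 11 each period; deviation gives 12 once then 9 forever.
  11/(1−ρ) ≥ 12 + 9ρ/(1−ρ) ⇒ ρ ≥ 1/3.
Jutland: cooperation gives 8 each period; deviation gives 23 once then 2 forever.
  ρ ≥ 15/21 = 5/7.
Both must hold, so the binding constraint is Jutland's: ρ ≥ 5/7.

5/7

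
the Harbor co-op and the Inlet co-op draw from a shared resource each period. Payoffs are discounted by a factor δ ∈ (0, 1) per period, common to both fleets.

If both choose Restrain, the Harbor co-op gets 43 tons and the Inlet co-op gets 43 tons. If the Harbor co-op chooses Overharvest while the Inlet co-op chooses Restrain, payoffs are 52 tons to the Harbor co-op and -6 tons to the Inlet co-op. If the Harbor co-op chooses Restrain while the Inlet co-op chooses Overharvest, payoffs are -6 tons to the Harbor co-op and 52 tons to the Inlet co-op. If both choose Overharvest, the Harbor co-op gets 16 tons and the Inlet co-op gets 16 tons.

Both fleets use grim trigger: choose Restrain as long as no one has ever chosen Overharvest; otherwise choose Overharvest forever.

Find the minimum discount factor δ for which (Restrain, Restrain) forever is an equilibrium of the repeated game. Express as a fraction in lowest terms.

1/4

43/(1−δ) ≥ 52 + 16δ/(1−δ)
43 ≥ 52 − 36δ
δ ≥ 9/36 = 1/4.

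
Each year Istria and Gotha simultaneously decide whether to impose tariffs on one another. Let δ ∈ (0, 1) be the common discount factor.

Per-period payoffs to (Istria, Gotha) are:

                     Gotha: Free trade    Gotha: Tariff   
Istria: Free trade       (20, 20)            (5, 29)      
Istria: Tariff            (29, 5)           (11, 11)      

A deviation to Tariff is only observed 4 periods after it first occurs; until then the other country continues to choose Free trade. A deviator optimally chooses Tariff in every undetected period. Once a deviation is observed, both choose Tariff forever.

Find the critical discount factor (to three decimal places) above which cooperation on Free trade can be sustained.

A deviator earns 29 for 4 periods, then 11 forever; cooperating earns 20 forever. Multiplying the IC by (1−δ):
20 ≥ 29(1−δ^4) + 11δ^4, so 18·δ^4 ≥ 9 and δ^4 ≥ 1/2.
δ ≥ (1/2)^(1/4) ≈ 0.841.

0.841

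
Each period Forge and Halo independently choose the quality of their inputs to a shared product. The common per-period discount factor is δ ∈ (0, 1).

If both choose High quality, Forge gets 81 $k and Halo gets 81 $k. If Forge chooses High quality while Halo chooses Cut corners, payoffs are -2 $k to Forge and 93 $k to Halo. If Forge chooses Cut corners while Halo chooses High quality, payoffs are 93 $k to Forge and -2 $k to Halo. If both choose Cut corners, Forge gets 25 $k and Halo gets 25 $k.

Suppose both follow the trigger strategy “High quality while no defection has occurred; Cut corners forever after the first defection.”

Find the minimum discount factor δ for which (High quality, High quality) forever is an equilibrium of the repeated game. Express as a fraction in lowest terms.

3/17

Under grim trigger the critical discount factor is (T−C)/(T−P) with T = 93, C = 81, P = 25.
δ* = (93−81)/(93−25) = 12/68 = 3/17.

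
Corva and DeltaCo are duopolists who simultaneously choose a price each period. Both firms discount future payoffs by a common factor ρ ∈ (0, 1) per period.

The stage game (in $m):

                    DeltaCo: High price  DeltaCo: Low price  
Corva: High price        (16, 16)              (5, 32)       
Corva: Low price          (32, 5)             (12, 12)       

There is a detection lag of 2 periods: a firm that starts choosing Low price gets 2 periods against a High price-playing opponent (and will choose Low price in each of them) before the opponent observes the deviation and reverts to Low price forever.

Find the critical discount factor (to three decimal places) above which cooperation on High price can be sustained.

0.894

A deviator earns 32 for 2 periods, then 12 forever; cooperating earns 16 forever. Multiplying the IC by (1−ρ):
16 ≥ 32(1−ρ^2) + 12ρ^2, so 20·ρ^2 ≥ 16 and ρ^2 ≥ 4/5.
ρ ≥ (4/5)^(1/2) ≈ 0.894.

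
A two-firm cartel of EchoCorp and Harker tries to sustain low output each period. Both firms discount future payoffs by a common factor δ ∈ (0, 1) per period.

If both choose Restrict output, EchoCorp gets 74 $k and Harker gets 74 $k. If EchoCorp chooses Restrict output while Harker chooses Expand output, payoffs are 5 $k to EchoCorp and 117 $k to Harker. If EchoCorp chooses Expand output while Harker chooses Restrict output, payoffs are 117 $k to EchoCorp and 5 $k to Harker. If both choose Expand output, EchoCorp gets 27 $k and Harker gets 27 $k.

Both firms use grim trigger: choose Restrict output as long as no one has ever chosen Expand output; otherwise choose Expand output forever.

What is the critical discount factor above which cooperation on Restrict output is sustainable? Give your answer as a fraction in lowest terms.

43/90

74/(1−δ) ≥ 117 + 27δ/(1−δ)
74 ≥ 117 − 90δ
δ ≥ 43/90.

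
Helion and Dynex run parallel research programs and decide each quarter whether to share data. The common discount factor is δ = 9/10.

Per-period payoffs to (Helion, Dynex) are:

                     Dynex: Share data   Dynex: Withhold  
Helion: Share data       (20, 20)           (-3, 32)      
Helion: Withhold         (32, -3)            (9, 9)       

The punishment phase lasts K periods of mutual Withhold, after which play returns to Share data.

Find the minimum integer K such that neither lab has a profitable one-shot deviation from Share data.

2

IC: δ(1−δ^K)/(1−δ) ≥ (32−20)/(20−9) = 12/11.
With δ = 9/10: need 1 − δ^K ≥ 12/11·(1−9/10)/(9/10), i.e. δ^K ≤ 0.8788.
Since (9/10)^1 = 0.9000 and (9/10)^2 = 0.8100, the smallest such K is 2.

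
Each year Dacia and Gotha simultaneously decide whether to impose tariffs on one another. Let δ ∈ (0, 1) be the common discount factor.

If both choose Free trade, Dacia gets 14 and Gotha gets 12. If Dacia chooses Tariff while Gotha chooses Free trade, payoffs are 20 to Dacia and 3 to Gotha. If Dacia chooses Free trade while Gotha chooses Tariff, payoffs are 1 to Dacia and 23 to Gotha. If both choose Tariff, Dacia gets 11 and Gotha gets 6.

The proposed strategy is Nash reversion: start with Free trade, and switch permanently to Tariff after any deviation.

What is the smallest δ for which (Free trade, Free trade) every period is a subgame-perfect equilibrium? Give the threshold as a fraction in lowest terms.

2/3

Dacia: cooperation gives 14 each period; deviation gives 20 once then 11 forever.
  14/(1−δ) ≥ 20 + 11δ/(1−δ) ⇒ δ ≥ 6/9 = 2/3.
Gotha: cooperation gives 12 each period; deviation gives 23 once then 6 forever.
  δ ≥ 11/17.
Both must hold, so the binding constraint is Dacia's: δ ≥ 2/3.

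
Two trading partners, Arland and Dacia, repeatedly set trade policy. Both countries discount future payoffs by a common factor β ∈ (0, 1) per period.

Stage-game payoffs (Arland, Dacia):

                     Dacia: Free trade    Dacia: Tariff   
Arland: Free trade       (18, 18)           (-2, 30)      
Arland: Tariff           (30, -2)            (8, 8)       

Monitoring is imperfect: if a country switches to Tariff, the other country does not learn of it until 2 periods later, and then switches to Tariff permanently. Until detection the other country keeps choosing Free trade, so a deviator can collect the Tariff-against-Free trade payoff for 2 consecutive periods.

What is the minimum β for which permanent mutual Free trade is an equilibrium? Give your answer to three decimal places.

0.739

The best deviation is to choose Tariff for all 2 undetected periods, earning 30 each, then 8 forever once detected.
Deviation value: 30(1−β^2)/(1−β) + 8β^2/(1−β); cooperation value: 18/(1−β).
IC: 18 ≥ 30(1−β^2) + 8β^2 = 30 − 22β^2.
So β^2 ≥ 12/22 = 6/11, giving β ≥ (6/11)^(1/2) ≈ 0.739.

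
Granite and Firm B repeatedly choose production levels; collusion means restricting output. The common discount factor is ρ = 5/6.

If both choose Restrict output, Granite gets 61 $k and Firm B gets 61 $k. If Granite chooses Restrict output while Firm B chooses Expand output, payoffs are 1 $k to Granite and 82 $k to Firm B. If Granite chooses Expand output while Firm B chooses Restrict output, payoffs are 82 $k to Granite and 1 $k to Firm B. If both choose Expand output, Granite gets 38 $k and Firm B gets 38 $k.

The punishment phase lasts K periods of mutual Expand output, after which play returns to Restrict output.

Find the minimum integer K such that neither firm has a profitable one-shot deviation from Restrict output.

IC: ρ(1−ρ^K)/(1−ρ) ≥ (82−61)/(61−38) = 21/23.
With ρ = 5/6: need 1 − ρ^K ≥ 21/23·(1−5/6)/(5/6), i.e. ρ^K ≤ 0.8174.
Since (5/6)^1 = 0.8333 and (5/6)^2 = 0.6944, the smallest such K is 2.

2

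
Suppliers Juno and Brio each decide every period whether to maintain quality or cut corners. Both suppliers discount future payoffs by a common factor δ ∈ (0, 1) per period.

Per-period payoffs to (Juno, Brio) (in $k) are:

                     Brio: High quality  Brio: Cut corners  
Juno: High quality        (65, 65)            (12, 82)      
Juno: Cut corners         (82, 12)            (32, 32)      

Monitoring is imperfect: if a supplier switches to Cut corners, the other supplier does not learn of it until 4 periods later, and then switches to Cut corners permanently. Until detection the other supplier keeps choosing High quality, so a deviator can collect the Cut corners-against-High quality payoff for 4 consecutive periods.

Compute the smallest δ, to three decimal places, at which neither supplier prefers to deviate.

A deviator earns 82 for 4 periods, then 32 forever; cooperating earns 65 forever. Multiplying the IC by (1−δ):
65 ≥ 82(1−δ^4) + 32δ^4, so 50·δ^4 ≥ 17 and δ^4 ≥ 17/50.
δ ≥ (17/50)^(1/4) ≈ 0.764.

0.764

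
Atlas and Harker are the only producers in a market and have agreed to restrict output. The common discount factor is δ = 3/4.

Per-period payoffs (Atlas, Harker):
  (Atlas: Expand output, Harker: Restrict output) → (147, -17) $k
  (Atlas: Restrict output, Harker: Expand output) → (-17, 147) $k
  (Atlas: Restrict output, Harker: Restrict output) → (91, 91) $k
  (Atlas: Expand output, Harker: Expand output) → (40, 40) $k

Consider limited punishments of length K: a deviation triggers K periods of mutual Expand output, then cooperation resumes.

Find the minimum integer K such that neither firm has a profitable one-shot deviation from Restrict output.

2

IC: δ(1−δ^K)/(1−δ) ≥ (147−91)/(91−40) = 56/51.
With δ = 3/4: need 1 − δ^K ≥ 56/51·(1−3/4)/(3/4), i.e. δ^K ≤ 0.6340.
Since (3/4)^1 = 0.7500 and (3/4)^2 = 0.5625, the smallest such K is 2.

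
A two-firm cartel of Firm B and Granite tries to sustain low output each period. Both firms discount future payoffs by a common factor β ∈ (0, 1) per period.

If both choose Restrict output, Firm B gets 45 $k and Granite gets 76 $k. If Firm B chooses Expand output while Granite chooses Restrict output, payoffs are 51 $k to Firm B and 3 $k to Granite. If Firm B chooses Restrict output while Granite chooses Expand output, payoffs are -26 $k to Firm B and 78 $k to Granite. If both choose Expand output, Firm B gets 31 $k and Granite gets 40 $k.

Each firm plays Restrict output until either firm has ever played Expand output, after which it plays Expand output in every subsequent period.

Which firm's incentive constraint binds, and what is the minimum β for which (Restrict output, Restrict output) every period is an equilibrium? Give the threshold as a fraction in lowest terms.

Firm B; β ≥ 3/10

Firm B: cooperation gives 45 each period; deviation gives 51 once then 31 forever.
  45/(1−β) ≥ 51 + 31β/(1−β) ⇒ β ≥ 6/20 = 3/10.
Granite: cooperation gives 76 each period; deviation gives 78 once then 40 forever.
  β ≥ 2/38 = 1/19.
Both must hold, so the binding constraint is Firm B's: β ≥ 3/10.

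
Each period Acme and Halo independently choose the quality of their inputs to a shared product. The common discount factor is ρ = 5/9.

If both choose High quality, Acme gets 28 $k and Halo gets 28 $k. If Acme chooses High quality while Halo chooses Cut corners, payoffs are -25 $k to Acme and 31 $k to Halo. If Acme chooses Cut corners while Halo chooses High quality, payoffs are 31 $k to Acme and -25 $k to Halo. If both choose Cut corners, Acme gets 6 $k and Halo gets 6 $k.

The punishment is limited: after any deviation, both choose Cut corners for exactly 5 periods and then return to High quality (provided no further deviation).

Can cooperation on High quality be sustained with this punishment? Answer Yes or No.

Yes

IC: ρ+…+ρ^5 ≥ (31−28)/(28−6) = 3/22.
At ρ = 5/9: partial sum = 1.1838 ≥ 0.1364. Cooperation sustainable.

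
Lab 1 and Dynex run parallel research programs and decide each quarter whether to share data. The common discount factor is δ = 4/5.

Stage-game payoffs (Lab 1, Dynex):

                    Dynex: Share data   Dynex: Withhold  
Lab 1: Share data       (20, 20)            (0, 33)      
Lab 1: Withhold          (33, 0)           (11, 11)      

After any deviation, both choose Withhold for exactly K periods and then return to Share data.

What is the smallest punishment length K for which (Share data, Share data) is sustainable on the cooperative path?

Need Σ_{k=1}^{K} δ^k ≥ (33−20)/(20−11) = 1.4444 at δ = 4/5.
At K = 2 the sum is 1.4400 < 1.4444; at K = 3 it is 1.9520 ≥ 1.4444.
So the minimum punishment length is K = 3.

3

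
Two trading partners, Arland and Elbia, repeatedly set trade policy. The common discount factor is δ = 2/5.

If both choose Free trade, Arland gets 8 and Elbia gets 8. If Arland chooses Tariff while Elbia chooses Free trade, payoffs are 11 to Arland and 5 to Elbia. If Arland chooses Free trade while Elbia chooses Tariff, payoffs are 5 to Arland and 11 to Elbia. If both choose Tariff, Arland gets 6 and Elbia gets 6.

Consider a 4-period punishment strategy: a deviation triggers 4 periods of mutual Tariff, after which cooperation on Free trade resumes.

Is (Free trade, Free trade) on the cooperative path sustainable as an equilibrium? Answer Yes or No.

IC: δ+…+δ^4 ≥ (11−8)/(8−6) = 3/2.
At δ = 2/5: partial sum = 0.6496 < 1.5000. Cooperation not sustainable.

No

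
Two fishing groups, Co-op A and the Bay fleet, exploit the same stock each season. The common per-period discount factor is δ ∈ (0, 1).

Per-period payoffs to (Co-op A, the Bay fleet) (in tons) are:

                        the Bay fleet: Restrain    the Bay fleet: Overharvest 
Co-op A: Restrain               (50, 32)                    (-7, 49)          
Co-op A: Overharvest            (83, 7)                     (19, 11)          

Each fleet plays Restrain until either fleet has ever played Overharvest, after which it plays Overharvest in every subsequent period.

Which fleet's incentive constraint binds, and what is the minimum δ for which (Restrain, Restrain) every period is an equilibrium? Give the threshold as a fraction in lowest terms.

Co-op A: cooperation gives 50 each period; deviation gives 83 once then 19 forever.
  50/(1−δ) ≥ 83 + 19δ/(1−δ) ⇒ δ ≥ 33/64.
the Bay fleet: cooperation gives 32 each period; deviation gives 49 once then 11 forever.
  δ ≥ 17/38.
Both must hold, so the binding constraint is Co-op A's: δ ≥ 33/64.

Co-op A; δ ≥ 33/64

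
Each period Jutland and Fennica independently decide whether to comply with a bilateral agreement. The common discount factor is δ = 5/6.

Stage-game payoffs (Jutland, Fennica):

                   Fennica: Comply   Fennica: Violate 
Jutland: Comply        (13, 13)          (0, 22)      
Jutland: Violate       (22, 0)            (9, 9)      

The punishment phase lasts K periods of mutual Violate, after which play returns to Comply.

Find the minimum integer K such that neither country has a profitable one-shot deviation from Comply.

4

No profitable deviation requires (13−9)(δ+…+δ^K) ≥ 22−13, i.e. δ+…+δ^K ≥ 9/4 ≈ 2.2500.
With δ = 5/6, the partial sums are K=1: 0.8333, K=2: 1.5278, K=3: 2.1065, K=4: 2.5887.
K = 4 is the first length at which the sum reaches 2.2500.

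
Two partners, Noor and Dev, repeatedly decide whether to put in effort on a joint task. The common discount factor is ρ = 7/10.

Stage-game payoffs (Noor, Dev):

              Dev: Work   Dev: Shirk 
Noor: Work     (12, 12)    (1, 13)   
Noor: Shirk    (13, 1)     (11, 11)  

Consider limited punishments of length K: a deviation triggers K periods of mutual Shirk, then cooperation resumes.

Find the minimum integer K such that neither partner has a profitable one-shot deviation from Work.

IC: ρ(1−ρ^K)/(1−ρ) ≥ (13−12)/(12−11) = 1.
With ρ = 7/10: need 1 − ρ^K ≥ 1·(1−7/10)/(7/10), i.e. ρ^K ≤ 0.5714.
Since (7/10)^1 = 0.7000 and (7/10)^2 = 0.4900, the smallest such K is 2.

2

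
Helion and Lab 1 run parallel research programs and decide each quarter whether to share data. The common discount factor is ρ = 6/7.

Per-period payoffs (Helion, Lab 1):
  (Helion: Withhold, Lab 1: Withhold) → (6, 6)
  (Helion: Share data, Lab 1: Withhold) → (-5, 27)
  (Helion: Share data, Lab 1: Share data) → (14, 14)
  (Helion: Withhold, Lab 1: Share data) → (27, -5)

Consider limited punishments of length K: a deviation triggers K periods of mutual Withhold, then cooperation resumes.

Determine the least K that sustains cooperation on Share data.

3

Need Σ_{k=1}^{K} ρ^k ≥ (27−14)/(14−6) = 1.6250 at ρ = 6/7.
At K = 2 the sum is 1.5918 < 1.6250; at K = 3 it is 2.2216 ≥ 1.6250.
So the minimum punishment length is K = 3.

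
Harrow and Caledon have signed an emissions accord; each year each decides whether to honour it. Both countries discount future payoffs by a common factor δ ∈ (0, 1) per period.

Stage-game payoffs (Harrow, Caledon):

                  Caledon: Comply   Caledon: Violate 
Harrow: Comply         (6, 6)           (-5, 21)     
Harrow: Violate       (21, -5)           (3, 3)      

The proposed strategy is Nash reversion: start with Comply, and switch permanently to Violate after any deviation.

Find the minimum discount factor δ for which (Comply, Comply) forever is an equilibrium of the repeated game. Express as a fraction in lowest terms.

Cooperation forever yields 6 each period: 6/(1−δ).
Deviating yields 21 once, then 3 forever: 21 + 3δ/(1−δ).
No profitable deviation requires 6/(1−δ) ≥ 21 + 3δ/(1−δ).
Multiplying by (1−δ): 6 ≥ 21(1−δ) + 3δ = 21 − 18δ.
So 18δ ≥ 15, i.e. δ ≥ 15/18 = 5/6.

5/6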